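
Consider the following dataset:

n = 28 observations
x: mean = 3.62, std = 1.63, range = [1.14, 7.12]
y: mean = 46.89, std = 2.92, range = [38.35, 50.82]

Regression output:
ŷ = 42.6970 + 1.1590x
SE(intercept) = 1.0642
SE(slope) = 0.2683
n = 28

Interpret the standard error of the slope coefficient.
SE(slope) = 0.2683 measures the uncertainty in the estimated slope. The coefficient is estimated with moderate precision (SE/|β̂₁| = 23.1%).

SE(β̂₁) = s / √Sxx, where s is the residual standard deviation and Sxx = Σ(x − x̄)². It is the yardstick for how far β̂₁ = 1.1590 could plausibly be from the true slope.

Relative precision:
- SE / |β̂₁| = 0.2683 / 1.1590 = 23.1%
- Rule of thumb (under 20%: precise; 20% to under 50%: moderately precise; 50% or more: imprecise) → moderately precise

Link to the t-test: t = β̂₁ / SE(β̂₁) = 1.1590 / 0.2683 = 4.3198, the statistic for H₀: β₁ = 0.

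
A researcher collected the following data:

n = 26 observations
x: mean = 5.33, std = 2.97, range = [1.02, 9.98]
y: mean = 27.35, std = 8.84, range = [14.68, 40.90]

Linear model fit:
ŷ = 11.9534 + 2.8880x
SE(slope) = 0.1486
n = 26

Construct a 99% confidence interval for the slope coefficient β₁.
The 99% CI for β₁ is (2.4724, 3.3036)

Confidence interval for the slope:

The 99% CI for β₁ is: β̂₁ ± t*(α/2, n-2) × SE(β̂₁)

Step 1: Find critical t-value
- Confidence level = 0.99
- Degrees of freedom = n - 2 = 26 - 2 = 24
- t*(α/2, 24) = 2.7969

Step 2: Calculate margin of error
Margin = 2.7969 × 0.1486 = 0.4156

Step 3: Construct interval
CI = 2.8880 ± 0.4156
CI = (2.4724, 3.3036)

Interpretation: We are 99% confident that the true slope β₁ lies between 2.4724 and 3.3036.
Since 0 is outside the interval, a two-sided test at α = 0.01 would reject H₀: β₁ = 0.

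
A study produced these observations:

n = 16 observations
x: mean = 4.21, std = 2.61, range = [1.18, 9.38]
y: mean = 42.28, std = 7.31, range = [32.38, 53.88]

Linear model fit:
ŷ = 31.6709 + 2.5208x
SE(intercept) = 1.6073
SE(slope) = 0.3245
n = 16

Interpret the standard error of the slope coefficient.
The slope 2.5208 is pinned down to within about ±0.3245 (one SE) by these data — relative uncertainty 12.9%, i.e. precise.

SE(β̂₁) = 0.3245 says: if we drew many samples of n = 16 from the same population and refit each time, the fitted slopes would scatter with a standard deviation of roughly 0.3245 around the true β₁.

Relative precision:
- SE / |β̂₁| = 0.3245 / 2.5208 = 12.9%
- Rule of thumb (under 20%: precise; 20% to under 50%: moderately precise; 50% or more: imprecise) → precise

Link to interval estimation: a confidence interval for β₁ is β̂₁ ± t* × 0.3245, so SE sets the half-width per unit of t*.

What drives SE(β̂₁): wider spread of x values → smaller SE; larger n (here n = 16) → smaller SE.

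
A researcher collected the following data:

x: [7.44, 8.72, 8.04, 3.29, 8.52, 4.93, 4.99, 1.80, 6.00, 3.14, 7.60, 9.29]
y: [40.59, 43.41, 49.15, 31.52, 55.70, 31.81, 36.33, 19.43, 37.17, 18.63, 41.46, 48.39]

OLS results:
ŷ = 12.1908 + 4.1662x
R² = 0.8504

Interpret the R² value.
About 85.04% of the variability in y is accounted for by the regression on x (R² = 0.8504) — a strong linear fit.

R² = 1 − SS_res/SS_tot compares the residual scatter to the total scatter of y about its mean.

Here R² = 0.8504:
- Explained: 85.04% of the variation in y
- Unexplained (residual): 100% − 85.04% = 14.96%
- Rule of thumb (below 0.3 weak; 0.3 to below 0.7 moderate; 0.7 and above strong) → strong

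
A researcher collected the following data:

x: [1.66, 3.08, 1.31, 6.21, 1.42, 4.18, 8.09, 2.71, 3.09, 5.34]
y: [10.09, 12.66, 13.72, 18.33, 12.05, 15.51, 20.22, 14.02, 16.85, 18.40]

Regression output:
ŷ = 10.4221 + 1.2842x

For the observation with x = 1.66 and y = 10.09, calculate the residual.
Residual = -2.4639

The residual is the difference between the actual value and the predicted value:

Residual = y - ŷ

Step 1: Calculate predicted value
ŷ = 10.4221 + 1.2842 × 1.66
ŷ = 12.5539

Step 2: Calculate residual
Residual = 10.09 - 12.5539
Residual = -2.4639

Interpretation: the model overestimates the actual value by 2.4639 at this point (negative residual → observation lies below the fitted line).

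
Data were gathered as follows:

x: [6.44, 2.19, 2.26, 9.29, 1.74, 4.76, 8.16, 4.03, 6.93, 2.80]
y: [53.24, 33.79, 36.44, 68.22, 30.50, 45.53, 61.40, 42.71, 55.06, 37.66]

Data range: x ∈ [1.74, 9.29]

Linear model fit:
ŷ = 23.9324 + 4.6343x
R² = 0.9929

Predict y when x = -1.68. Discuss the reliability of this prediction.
ŷ = 16.1468, but this is extrapolation (below the data range [1.74, 9.29]) and may be unreliable.

Prediction calculation:
ŷ = 23.9324 + 4.6343 × (-1.68)
ŷ = 16.1468

Reliability:
- Data range: x ∈ [1.74, 9.29]
- Prediction point: x = -1.68 is 3.42 units below the observed range → this is EXTRAPOLATION, not interpolation

Why that matters here:
- Real relationships often flatten, saturate, or turn nonlinear at extremes
- There are no observations near this x to validate the fitted line there
- The standard error of prediction grows with (x − x̄)², and x = -1.68 is far from x̄ = 4.86

A defensible statement: 'if the linear trend continued to x = -1.68, y would be about 16.1468' — the premise is untested.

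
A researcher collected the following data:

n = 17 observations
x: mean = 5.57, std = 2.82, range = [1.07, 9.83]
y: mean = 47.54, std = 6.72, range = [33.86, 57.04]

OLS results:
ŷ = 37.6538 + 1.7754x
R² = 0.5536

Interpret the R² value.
The model explains 55.36% of the variance in y (R² = 0.5536), leaving 44.64% unexplained; the fit is moderate.

The coefficient of determination R² is the fraction of the total variation in y that the fitted line accounts for.

Here R² = 0.5536:
- Explained: 55.36% of the variation in y
- Unexplained (residual): 100% − 55.36% = 44.64%
- Rule of thumb (below 0.3 weak; 0.3 to below 0.7 moderate; 0.7 and above strong) → moderate

Note: R² says nothing about causation, and a high R² does not by itself mean the linear form is appropriate — check the residuals.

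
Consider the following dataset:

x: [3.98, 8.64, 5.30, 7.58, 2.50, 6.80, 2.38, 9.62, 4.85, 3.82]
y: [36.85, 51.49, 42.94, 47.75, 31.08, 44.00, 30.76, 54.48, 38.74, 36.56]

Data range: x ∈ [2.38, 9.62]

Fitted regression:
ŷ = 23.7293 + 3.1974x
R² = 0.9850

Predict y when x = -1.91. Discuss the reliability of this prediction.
ŷ = 17.6223 (extrapolation — x = -1.91 lies outside [2.38, 9.62], so reliability is low).

Prediction calculation:
ŷ = 23.7293 + 3.1974 × (-1.91)
ŷ = 17.6223

Reliability:
- Data range: x ∈ [2.38, 9.62]
- Prediction point: x = -1.91 is 4.29 units below the observed range → this is EXTRAPOLATION, not interpolation

Why that matters here:
- The standard error of prediction grows with (x − x̄)², and x = -1.91 is far from x̄ = 5.55
- There are no observations near this x to validate the fitted line there
- R² describes fit only over the sampled x values; it says nothing about behaviour beyond them

The R² = 0.9850 only validates the fit within [2.38, 9.62]; treat ŷ = 17.6223 with caution.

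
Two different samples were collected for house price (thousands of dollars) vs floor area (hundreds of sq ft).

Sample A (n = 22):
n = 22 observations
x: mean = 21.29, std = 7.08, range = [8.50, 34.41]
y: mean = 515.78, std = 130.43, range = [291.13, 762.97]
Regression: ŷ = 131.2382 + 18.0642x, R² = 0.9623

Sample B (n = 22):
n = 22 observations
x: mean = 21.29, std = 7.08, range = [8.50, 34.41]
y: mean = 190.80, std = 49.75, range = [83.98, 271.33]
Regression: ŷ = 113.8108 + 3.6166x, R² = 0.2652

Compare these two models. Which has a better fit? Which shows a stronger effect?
Model A has the better fit (R² = 0.9623 vs 0.2652). Model A shows the stronger effect (|β₁| = 18.0642 vs 3.6166).

Model Comparison:

Goodness of fit (R²):
- Model A: R² = 0.9623 → 96.23% of variance in house price explained
- Model B: R² = 0.2652 → 26.52% of variance in house price explained
- 0.9623 > 0.2652 → Model A has the better fit

Which has the larger per-hundred sq ft effect? (|β₁|)
- Model A: β₁ = 18.0642 → predicted house price rises 18.0642 thousand dollars per additional hundred sq ft of floor area
- Model B: β₁ = 3.6166 → predicted house price rises 3.6166 thousand dollars per additional hundred sq ft of floor area
- |18.0642| > |3.6166| → Model A shows the stronger marginal effect

Note: The two samples could reflect different populations, time periods, or measurement quality.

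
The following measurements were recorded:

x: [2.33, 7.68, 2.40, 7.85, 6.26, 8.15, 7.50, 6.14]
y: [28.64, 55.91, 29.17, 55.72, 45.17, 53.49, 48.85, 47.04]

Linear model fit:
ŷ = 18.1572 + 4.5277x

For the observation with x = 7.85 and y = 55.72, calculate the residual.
Residual = 2.0204

The residual is the difference between the actual value and the predicted value:

Residual = y - ŷ

Step 1: Calculate predicted value
ŷ = 18.1572 + 4.5277 × 7.85
ŷ = 53.6996

Step 2: Calculate residual
Residual = 55.72 - 53.6996
Residual = 2.0204

The residual is positive, so the observed y = 55.72 sits above the regression line (the line underestimates it by 2.0204).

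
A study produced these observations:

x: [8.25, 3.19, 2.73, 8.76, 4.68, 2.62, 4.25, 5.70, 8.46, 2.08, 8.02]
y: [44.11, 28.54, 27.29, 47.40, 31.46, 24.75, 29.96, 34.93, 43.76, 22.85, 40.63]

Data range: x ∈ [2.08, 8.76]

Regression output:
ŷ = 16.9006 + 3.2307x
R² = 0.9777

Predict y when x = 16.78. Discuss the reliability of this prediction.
ŷ = 71.1117, but this is extrapolation (above the data range [2.08, 8.76]) and may be unreliable.

Prediction calculation:
ŷ = 16.9006 + 3.2307 × 16.78
ŷ = 71.1117

Reliability:
- Data range: x ∈ [2.08, 8.76]
- Prediction point: x = 16.78 is 8.02 units above the observed range → this is EXTRAPOLATION, not interpolation

Why that matters here:
- There are no observations near this x to validate the fitted line there
- The standard error of prediction grows with (x − x̄)², and x = 16.78 is far from x̄ = 5.34
- The linear relationship may not hold outside the observed range

The R² = 0.9777 only validates the fit within [2.08, 8.76]; treat ŷ = 71.1117 with caution.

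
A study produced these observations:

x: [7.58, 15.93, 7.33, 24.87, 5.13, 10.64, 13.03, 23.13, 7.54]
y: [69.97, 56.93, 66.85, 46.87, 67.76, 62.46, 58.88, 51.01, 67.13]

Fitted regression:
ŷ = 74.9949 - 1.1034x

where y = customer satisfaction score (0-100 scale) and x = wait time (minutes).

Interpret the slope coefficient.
An increase of one minute in wait time is associated with a 1.1034 points decrease in predicted satisfaction score.

β₁ = -1.1034 is the change in predicted satisfaction score (points) per additional minute of wait time.

Interpretation:
- Wait time up by 1 minute → predicted satisfaction score decreases by 1.1034 points
- The effect is assumed constant over the observed range of x (linearity)

(β₀ = 74.9949 is the fitted value at x = 0 and is not part of the slope interpretation.)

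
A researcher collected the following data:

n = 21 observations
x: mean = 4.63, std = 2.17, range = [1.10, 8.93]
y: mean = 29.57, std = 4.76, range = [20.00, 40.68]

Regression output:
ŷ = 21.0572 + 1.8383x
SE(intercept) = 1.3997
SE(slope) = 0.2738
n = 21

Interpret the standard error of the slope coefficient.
The slope 1.8383 is pinned down to within about ±0.2738 (one SE) by these data — relative uncertainty 14.9%, i.e. precise.

SE(β̂₁) = s / √Sxx, where s is the residual standard deviation and Sxx = Σ(x − x̄)². It is the yardstick for how far β̂₁ = 1.8383 could plausibly be from the true slope.

Relative precision:
- SE / |β̂₁| = 0.2738 / 1.8383 = 14.9%
- Rule of thumb (under 20%: precise; 20% to under 50%: moderately precise; 50% or more: imprecise) → precise

Link to interval estimation: a confidence interval for β₁ is β̂₁ ± t* × 0.2738, so SE sets the half-width per unit of t*.

What drives SE(β̂₁): more residual scatter → larger SE.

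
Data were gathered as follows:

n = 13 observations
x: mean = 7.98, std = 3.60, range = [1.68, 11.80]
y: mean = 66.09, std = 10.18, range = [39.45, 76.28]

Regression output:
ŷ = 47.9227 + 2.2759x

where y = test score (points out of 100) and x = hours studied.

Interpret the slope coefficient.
On average, test score is about 2.2759 points higher for every extra hour of study time.

The slope β₁ = 2.2759 gives the rate at which the fitted test score changes with study time.

Interpretation:
- Study time up by 1 hour → predicted test score increases by 2.2759 points
- This is a linear approximation: the same per-unit change is assumed across the whole observed x range
- The slope describes association in these data, not necessarily a causal effect

(β₀ = 47.9227 is the fitted value at x = 0 and is not part of the slope interpretation.)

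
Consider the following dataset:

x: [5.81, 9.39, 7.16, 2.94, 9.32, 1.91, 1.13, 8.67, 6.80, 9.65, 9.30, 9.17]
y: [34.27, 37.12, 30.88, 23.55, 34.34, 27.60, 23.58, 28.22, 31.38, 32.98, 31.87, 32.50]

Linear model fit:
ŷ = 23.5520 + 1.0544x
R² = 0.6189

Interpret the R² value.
The model explains 61.89% of the variance in y (R² = 0.6189), leaving 38.11% unexplained; the fit is moderate.

R² (coefficient of determination) measures the proportion of variance in y explained by the regression model.

Here R² = 0.6189:
- Explained: 61.89% of the variation in y
- Unexplained (residual): 100% − 61.89% = 38.11%
- Rule of thumb (below 0.3 weak; 0.3 to below 0.7 moderate; 0.7 and above strong) → moderate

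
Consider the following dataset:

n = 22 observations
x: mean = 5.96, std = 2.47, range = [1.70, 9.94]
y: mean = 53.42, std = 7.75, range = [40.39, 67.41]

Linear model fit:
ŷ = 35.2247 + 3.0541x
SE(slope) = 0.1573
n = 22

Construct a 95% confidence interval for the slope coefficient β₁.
The 95% CI for β₁ is (2.7260, 3.3822)

Confidence interval for the slope:

The 95% CI for β₁ is: β̂₁ ± t*(α/2, n-2) × SE(β̂₁)

Step 1: Find critical t-value
- Confidence level = 0.95
- Degrees of freedom = n - 2 = 22 - 2 = 20
- t*(α/2, 20) = 2.0860

Step 2: Calculate margin of error
Margin = 2.0860 × 0.1573 = 0.3281

Step 3: Construct interval
CI = 3.0541 ± 0.3281
CI = (2.7260, 3.3822)

Interpretation: intervals built this way capture the true β₁ in 95% of repeated samples; here the plausible range for the per-unit effect of x on y is 2.7260 to 3.3822.
Both endpoints are positive, so the data support a genuinely positive slope at this confidence level.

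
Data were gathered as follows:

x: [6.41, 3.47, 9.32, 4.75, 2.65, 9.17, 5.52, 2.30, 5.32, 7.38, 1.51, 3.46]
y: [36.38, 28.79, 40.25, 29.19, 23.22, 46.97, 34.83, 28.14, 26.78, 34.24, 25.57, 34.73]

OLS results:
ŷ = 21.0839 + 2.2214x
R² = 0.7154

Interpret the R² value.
R² = 0.7154 means 71.54% of the variation in y is explained by the linear relationship with x. This indicates a strong fit.

The coefficient of determination R² is the fraction of the total variation in y that the fitted line accounts for.

Here R² = 0.7154:
- Explained: 71.54% of the variation in y
- Unexplained (residual): 100% − 71.54% = 28.46%
- Rule of thumb (below 0.3 weak; 0.3 to below 0.7 moderate; 0.7 and above strong) → strong

Calculation: R² = 1 − (SS_res / SS_tot), where SS_res is the sum of squared residuals and SS_tot the total sum of squares.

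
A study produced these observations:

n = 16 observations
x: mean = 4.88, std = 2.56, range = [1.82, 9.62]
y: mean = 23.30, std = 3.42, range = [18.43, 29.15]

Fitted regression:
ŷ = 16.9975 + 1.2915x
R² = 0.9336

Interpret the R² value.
About 93.36% of the variability in y is accounted for by the regression on x (R² = 0.9336) — a strong linear fit.

The coefficient of determination R² is the fraction of the total variation in y that the fitted line accounts for.

Here R² = 0.9336:
- Explained: 93.36% of the variation in y
- Unexplained (residual): 100% − 93.36% = 6.64%
- Rule of thumb (below 0.3 weak; 0.3 to below 0.7 moderate; 0.7 and above strong) → strong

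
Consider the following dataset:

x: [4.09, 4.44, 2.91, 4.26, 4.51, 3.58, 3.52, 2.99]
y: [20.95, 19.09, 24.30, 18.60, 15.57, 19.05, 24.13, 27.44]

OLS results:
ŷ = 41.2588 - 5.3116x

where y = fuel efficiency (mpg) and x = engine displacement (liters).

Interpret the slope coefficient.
For each additional liter of engine displacement, predicted fuel efficiency decreases by approximately 5.3116 mpg.

β₁ = -5.3116 is the change in predicted fuel efficiency (mpg) per additional liter of engine displacement.

Interpretation:
- Engine displacement up by 1 liter → predicted fuel efficiency decreases by 5.3116 mpg
- The effect is assumed constant over the observed range of x (linearity)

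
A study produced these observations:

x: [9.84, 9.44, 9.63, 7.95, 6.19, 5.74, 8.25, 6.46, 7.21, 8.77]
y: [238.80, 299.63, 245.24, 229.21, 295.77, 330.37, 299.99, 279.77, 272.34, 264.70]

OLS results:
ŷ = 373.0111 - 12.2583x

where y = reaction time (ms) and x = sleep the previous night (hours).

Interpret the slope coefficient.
On average, reaction time is about 12.2583 ms lower for every extra hour of sleep.

The slope coefficient β₁ = -12.2583 represents the marginal effect of sleep on reaction time.

Interpretation:
- Sleep up by 1 hour → predicted reaction time decreases by 12.2583 ms
- This is a linear approximation: the same per-unit change is assumed across the whole observed x range
- The sign (−) gives the direction; the magnitude 12.2583 gives the size of the effect per hour

(β₀ = 373.0111 is the fitted value at x = 0 and is not part of the slope interpretation.)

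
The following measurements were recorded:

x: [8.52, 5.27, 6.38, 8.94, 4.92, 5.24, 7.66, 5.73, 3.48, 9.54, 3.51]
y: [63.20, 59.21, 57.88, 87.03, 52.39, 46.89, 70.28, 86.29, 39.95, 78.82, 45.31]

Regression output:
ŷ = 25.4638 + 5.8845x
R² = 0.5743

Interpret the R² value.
The model explains 57.43% of the variance in y (R² = 0.5743), leaving 42.57% unexplained; the fit is moderate.

R² = 1 − SS_res/SS_tot compares the residual scatter to the total scatter of y about its mean.

Here R² = 0.5743:
- Explained: 57.43% of the variation in y
- Unexplained (residual): 100% − 57.43% = 42.57%
- Rule of thumb (below 0.3 weak; 0.3 to below 0.7 moderate; 0.7 and above strong) → moderate

Equivalently, for simple linear regression R² = r², so |r| = √0.5743 ≈ 0.7578.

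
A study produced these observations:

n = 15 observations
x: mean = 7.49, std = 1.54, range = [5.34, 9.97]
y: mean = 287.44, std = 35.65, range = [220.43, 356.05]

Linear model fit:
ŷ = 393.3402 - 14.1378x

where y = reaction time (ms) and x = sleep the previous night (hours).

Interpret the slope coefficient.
An increase of one hour in sleep is associated with a 14.1378 ms decrease in predicted reaction time.

The slope coefficient β₁ = -14.1378 represents the marginal effect of sleep on reaction time.

Interpretation:
- Sleep up by 1 hour → predicted reaction time decreases by 14.1378 ms
- The effect is assumed constant over the observed range of x (linearity)
- The slope describes association in these data, not necessarily a causal effect

(β₀ = 393.3402 is the fitted value at x = 0 and is not part of the slope interpretation.)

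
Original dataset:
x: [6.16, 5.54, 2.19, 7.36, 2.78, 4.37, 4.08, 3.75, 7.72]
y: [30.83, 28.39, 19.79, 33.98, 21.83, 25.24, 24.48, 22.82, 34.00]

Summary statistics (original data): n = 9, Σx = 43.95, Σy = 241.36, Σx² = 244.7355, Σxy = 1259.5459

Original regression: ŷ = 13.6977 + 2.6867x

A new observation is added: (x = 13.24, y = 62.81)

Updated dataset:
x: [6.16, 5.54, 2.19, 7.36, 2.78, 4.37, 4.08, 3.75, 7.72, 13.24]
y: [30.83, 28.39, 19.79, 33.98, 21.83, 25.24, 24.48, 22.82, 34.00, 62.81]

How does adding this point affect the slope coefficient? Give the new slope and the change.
Adding the point moves β₁ from 2.6867 to 3.7822, i.e. it increases by 1.0955 (+40.8%).

x = 13.24 lies well outside the original x-range [2.19, 7.72] (x̄ ≈ 4.88), so this observation has high leverage and can move the slope substantially.

Step 1: Update the sums with the new point (n goes from 9 to 10)
Σx  = 43.95 + 13.24 = 57.19
Σy  = 241.36 + 62.81 = 304.17
Σx² = 244.7355 + 13.24² = 244.7355 + 175.2976 = 420.0331
Σxy = 1259.5459 + 13.24×62.81 = 1259.5459 + 831.6044 = 2091.1503

Step 2: Recompute the slope with b₁ = (nΣxy − ΣxΣy) / (nΣx² − (Σx)²)
Numerator   = 10×2091.1503 − 57.19×304.17 = 20911.5030 − 17395.4823 = 3516.0207
Denominator = 10×420.0331 − 57.19² = 4200.3310 − 3270.6961 = 929.6349
b₁(new) = 3516.0207 / 929.6349 = 3.7822

(Same formula on the original sums: (9×1259.5459 − 43.95×241.36) / (9×244.7355 − 43.95²) = 728.1411 / 271.0170 = 2.6867, matching the given fit.)

Step 3: Change in slope
Δβ₁ = 3.7822 − 2.6867 = +1.0955
Relative change = +1.0955 / 2.6867 × 100% = +40.8%
→ the slope increases when the point is added.

Because the point sits above the extension of the original line at a high-leverage x, it tilts the fit up.
In practice: check such a point for data-entry or measurement error; examine leverage (hᵢ) and Cook's distance rather than deleting it automatically.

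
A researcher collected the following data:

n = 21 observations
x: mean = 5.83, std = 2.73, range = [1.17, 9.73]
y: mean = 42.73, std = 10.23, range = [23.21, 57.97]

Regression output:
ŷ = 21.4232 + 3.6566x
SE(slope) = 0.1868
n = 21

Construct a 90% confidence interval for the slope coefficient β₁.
The 90% CI for β₁ is (3.3336, 3.9796)

Confidence interval for the slope:

The 90% CI for β₁ is: β̂₁ ± t*(α/2, n-2) × SE(β̂₁)

Step 1: Find critical t-value
- Confidence level = 0.9
- Degrees of freedom = n - 2 = 21 - 2 = 19
- t*(α/2, 19) = 1.7291

Step 2: Calculate margin of error
Margin = 1.7291 × 0.1868 = 0.3230

Step 3: Construct interval
CI = 3.6566 ± 0.3230
CI = (3.3336, 3.9796)

Interpretation: We are 90% confident that the true slope β₁ lies between 3.3336 and 3.9796.
Both endpoints are positive, so the data support a genuinely positive slope at this confidence level.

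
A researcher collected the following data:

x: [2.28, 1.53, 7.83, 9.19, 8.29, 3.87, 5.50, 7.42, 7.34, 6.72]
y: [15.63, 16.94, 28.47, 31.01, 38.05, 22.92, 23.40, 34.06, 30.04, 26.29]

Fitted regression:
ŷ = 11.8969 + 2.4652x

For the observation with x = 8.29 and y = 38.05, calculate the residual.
Residual = 5.7166

The residual is the difference between the actual value and the predicted value:

Residual = y - ŷ

Step 1: Calculate predicted value
ŷ = 11.8969 + 2.4652 × 8.29
ŷ = 32.3334

Step 2: Calculate residual
Residual = 38.05 - 32.3334
Residual = 5.7166

Sign check: y > ŷ, so the point is above the line and the fit underestimates here.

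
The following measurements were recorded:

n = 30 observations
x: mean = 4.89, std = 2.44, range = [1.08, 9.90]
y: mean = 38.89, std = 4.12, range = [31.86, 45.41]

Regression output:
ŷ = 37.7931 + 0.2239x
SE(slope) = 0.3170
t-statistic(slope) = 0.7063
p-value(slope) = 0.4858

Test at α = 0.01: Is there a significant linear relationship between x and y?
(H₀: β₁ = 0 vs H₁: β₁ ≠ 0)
p-value = 0.4858 ≥ α = 0.01, so we fail to reject H₀. The relationship is not significant.

Hypothesis test for the slope coefficient:

H₀: β₁ = 0 (no linear relationship)
H₁: β₁ ≠ 0 (linear relationship exists)

Test statistic: t = β̂₁ / SE(β̂₁) = 0.2239 / 0.3170 = 0.7063

The p-value (0.4858) is the probability, under H₀, of a t-statistic at least as extreme as |t| = 0.7063 (two-sided, df = n − 2 = 28).

Decision rule: reject H₀ if p-value < α.
p-value = 0.4858 ≥ α = 0.01 → fail to reject H₀.

There is not sufficient evidence at the 1% significance level to conclude that a linear relationship exists between x and y.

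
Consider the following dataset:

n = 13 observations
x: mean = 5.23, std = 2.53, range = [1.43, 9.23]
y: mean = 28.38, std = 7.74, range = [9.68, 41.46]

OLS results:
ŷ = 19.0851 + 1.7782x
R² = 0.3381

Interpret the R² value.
About 33.81% of the variability in y is accounted for by the regression on x (R² = 0.3381) — a moderate linear fit.

The coefficient of determination R² is the fraction of the total variation in y that the fitted line accounts for.

Here R² = 0.3381:
- Explained: 33.81% of the variation in y
- Unexplained (residual): 100% − 33.81% = 66.19%
- Rule of thumb (below 0.3 weak; 0.3 to below 0.7 moderate; 0.7 and above strong) → moderate

Calculation: R² = 1 − (SS_res / SS_tot), where SS_res is the sum of squared residuals and SS_tot the total sum of squares.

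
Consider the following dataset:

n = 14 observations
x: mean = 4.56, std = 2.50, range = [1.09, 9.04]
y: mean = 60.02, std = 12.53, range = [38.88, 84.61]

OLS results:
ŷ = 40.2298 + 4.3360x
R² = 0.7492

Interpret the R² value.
The model explains 74.92% of the variance in y (R² = 0.7492), leaving 25.08% unexplained; the fit is strong.

The coefficient of determination R² is the fraction of the total variation in y that the fitted line accounts for.

Here R² = 0.7492:
- Explained: 74.92% of the variation in y
- Unexplained (residual): 100% − 74.92% = 25.08%
- Rule of thumb (below 0.3 weak; 0.3 to below 0.7 moderate; 0.7 and above strong) → strong

Note: R² says nothing about causation, and a high R² does not by itself mean the linear form is appropriate — check the residuals.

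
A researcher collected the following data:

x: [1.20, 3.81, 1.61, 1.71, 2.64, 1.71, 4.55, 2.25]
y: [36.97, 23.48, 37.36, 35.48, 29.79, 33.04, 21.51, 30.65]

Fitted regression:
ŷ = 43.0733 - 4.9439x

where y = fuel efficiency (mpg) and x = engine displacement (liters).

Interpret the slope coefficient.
An increase of one liter in engine displacement is associated with a 4.9439 mpg decrease in predicted fuel efficiency.

β₁ = -4.9439 is the change in predicted fuel efficiency (mpg) per additional liter of engine displacement.

Interpretation:
- Engine displacement up by 1 liter → predicted fuel efficiency decreases by 4.9439 mpg
- This is a linear approximation: the same per-unit change is assumed across the whole observed x range
- The slope describes association in these data, not necessarily a causal effect

The intercept β₀ = 43.0733 is the predicted fuel efficiency when engine displacement = 0; since the smallest observed x is 1.20, this is an extrapolation and mainly anchors the line.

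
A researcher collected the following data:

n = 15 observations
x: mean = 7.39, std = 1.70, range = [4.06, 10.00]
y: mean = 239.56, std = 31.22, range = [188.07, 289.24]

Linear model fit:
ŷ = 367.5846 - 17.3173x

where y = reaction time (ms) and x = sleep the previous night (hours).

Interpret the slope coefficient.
An increase of one hour in sleep is associated with a 17.3173 ms decrease in predicted reaction time.

β₁ = -17.3173 is the change in predicted reaction time (ms) per additional hour of sleep.

Interpretation:
- Sleep up by 1 hour → predicted reaction time decreases by 17.3173 ms
- This is a linear approximation: the same per-unit change is assumed across the whole observed x range
- The slope describes association in these data, not necessarily a causal effect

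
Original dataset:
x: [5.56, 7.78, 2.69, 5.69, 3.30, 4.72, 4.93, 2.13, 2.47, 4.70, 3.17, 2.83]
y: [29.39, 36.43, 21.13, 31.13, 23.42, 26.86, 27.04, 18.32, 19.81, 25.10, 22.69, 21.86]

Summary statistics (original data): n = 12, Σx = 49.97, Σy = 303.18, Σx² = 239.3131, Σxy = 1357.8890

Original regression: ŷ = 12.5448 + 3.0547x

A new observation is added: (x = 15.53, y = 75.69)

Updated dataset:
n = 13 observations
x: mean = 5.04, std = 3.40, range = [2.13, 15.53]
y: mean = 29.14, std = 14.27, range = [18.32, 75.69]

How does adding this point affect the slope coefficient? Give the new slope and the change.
New slope β₁ = 4.1498 versus 3.0547 before: a change of +1.0951 (+35.8%).

x = 15.53 lies well outside the original x-range [2.13, 7.78] (x̄ ≈ 4.16), so this observation has high leverage and can move the slope substantially.

Step 1: Update the sums with the new point (n goes from 12 to 13)
Σx  = 49.97 + 15.53 = 65.50
Σy  = 303.18 + 75.69 = 378.87
Σx² = 239.3131 + 15.53² = 239.3131 + 241.1809 = 480.4940
Σxy = 1357.8890 + 15.53×75.69 = 1357.8890 + 1175.4657 = 2533.3547

Step 2: Recompute the slope with b₁ = (nΣxy − ΣxΣy) / (nΣx² − (Σx)²)
Numerator   = 13×2533.3547 − 65.50×378.87 = 32933.6111 − 24815.9850 = 8117.6261
Denominator = 13×480.4940 − 65.50² = 6246.4220 − 4290.2500 = 1956.1720
b₁(new) = 8117.6261 / 1956.1720 = 4.1498

(Same formula on the original sums: (12×1357.8890 − 49.97×303.18) / (12×239.3131 − 49.97²) = 1144.7634 / 374.7563 = 3.0547, matching the given fit.)

Step 3: Change in slope
Δβ₁ = 4.1498 − 3.0547 = +1.0951
Relative change = +1.0951 / 3.0547 × 100% = +35.8%
→ the slope increases when the point is added.

Because the point sits above the extension of the original line at a high-leverage x, it tilts the fit up.
In practice: refit with and without it and report both if conclusions differ.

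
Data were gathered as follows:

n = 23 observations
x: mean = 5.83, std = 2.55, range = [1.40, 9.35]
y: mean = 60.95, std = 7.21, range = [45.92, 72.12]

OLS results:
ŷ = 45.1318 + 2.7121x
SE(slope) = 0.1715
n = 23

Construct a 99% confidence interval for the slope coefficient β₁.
The 99% CI for β₁ is (2.2265, 3.1977)

Confidence interval for the slope:

The 99% CI for β₁ is: β̂₁ ± t*(α/2, n-2) × SE(β̂₁)

Step 1: Find critical t-value
- Confidence level = 0.99
- Degrees of freedom = n - 2 = 23 - 2 = 21
- t*(α/2, 21) = 2.8314

Step 2: Calculate margin of error
Margin = 2.8314 × 0.1715 = 0.4856

Step 3: Construct interval
CI = 2.7121 ± 0.4856
CI = (2.2265, 3.1977)

Interpretation: each one-unit increase in x is associated with a change in mean y of between 2.2265 and 3.1977, with 99% confidence.
The interval does not include 0, suggesting a significant linear relationship.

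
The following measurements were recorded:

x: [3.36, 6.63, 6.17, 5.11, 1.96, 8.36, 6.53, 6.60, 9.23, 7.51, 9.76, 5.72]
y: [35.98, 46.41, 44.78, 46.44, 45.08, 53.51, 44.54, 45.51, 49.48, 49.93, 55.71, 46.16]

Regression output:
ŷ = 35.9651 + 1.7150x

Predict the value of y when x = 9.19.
ŷ = 51.7260

x = 9.19 lies inside the observed range [1.96, 9.76], so the fitted equation applies directly:

ŷ = 35.9651 + 1.7150 × 9.19
ŷ = 35.9651 + 15.7609
ŷ = 51.7260

This is the fitted mean response at that x — an individual observation would come with a wider prediction interval.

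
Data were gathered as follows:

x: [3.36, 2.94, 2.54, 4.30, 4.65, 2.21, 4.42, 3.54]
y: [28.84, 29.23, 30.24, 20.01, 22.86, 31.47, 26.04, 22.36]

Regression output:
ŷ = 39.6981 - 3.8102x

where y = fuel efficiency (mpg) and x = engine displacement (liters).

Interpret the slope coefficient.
For each additional liter of engine displacement, predicted fuel efficiency decreases by approximately 3.8102 mpg.

β₁ = -3.8102 is the change in predicted fuel efficiency (mpg) per additional liter of engine displacement.

Interpretation:
- Engine displacement up by 1 liter → predicted fuel efficiency decreases by 3.8102 mpg
- The effect is assumed constant over the observed range of x (linearity)
- The sign (−) gives the direction; the magnitude 3.8102 gives the size of the effect per liter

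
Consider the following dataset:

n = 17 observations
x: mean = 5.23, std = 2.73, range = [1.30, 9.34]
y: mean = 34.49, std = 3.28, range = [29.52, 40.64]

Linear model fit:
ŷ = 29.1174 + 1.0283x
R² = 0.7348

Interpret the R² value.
About 73.48% of the variability in y is accounted for by the regression on x (R² = 0.7348) — a strong linear fit.

R² (coefficient of determination) measures the proportion of variance in y explained by the regression model.

Here R² = 0.7348:
- Explained: 73.48% of the variation in y
- Unexplained (residual): 100% − 73.48% = 26.52%
- Rule of thumb (below 0.3 weak; 0.3 to below 0.7 moderate; 0.7 and above strong) → strong

Note: R² says nothing about causation, and a high R² does not by itself mean the linear form is appropriate — check the residuals.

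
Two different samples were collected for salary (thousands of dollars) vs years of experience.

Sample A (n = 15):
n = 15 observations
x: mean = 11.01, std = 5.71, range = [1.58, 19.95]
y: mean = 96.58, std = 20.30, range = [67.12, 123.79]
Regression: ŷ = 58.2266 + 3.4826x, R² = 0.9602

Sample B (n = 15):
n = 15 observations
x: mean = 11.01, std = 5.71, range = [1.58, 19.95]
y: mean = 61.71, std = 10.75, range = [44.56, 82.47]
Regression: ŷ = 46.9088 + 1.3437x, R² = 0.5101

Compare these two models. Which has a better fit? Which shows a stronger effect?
Model A has the better fit (R² = 0.9602 vs 0.5101). Model A shows the stronger effect (|β₁| = 3.4826 vs 1.3437).

Model Comparison:

Which explains more variance? (R²)
- Model A: R² = 0.9602 → 96.02% of variance in salary explained
- Model B: R² = 0.5101 → 51.01% of variance in salary explained
- 0.9602 > 0.5101 → Model A has the better fit

Strength of effect — compare |β₁|:
- Model A: β₁ = 3.4826 → predicted salary rises 3.4826 thousand dollars per additional year of experience
- Model B: β₁ = 1.3437 → predicted salary rises 1.3437 thousand dollars per additional year of experience
- |3.4826| > |1.3437| → Model A shows the stronger marginal effect

Notes:
- R² measures how tightly points cluster around the line; β₁ measures how steep the line is — they answer different questions.
- A better fit (higher R²) doesn't necessarily mean a more important relationship.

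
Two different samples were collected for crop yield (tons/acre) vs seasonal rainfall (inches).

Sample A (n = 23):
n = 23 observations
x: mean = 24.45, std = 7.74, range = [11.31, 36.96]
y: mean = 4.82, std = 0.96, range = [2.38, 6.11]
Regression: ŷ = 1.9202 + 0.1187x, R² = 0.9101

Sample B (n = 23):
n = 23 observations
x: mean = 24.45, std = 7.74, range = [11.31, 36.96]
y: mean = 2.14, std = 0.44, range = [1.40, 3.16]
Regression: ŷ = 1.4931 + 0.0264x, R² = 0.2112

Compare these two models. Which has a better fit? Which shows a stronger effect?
Model A has the better fit (R² = 0.9101 vs 0.2112). Model A shows the stronger effect (|β₁| = 0.1187 vs 0.0264).

Model Comparison:

Goodness of fit (R²):
- Model A: R² = 0.9101 → 91.01% of variance in crop yield explained
- Model B: R² = 0.2112 → 21.12% of variance in crop yield explained
- 0.9101 > 0.2112 → Model A has the better fit

Strength of effect — compare |β₁|:
- Model A: β₁ = 0.1187 → predicted crop yield rises 0.1187 tons/acre per additional inch of rainfall
- Model B: β₁ = 0.0264 → predicted crop yield rises 0.0264 tons/acre per additional inch of rainfall
- |0.1187| > |0.0264| → Model A shows the stronger marginal effect

Notes:
- A better fit (higher R²) doesn't necessarily mean a more important relationship.
- A steeper slope doesn't make a better model if the scatter around the line is large.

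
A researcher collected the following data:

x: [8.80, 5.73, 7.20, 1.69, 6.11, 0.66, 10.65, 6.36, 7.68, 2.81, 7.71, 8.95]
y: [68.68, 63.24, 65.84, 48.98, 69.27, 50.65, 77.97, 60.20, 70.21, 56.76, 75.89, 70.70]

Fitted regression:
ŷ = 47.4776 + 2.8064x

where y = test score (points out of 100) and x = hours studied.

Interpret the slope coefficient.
An increase of one hour in study time is associated with a 2.8064 points increase in predicted test score.

The slope coefficient β₁ = 2.8064 represents the marginal effect of study time on test score.

Interpretation:
- Study time up by 1 hour → predicted test score increases by 2.8064 points
- The effect is assumed constant over the observed range of x (linearity)
- The slope describes association in these data, not necessarily a causal effect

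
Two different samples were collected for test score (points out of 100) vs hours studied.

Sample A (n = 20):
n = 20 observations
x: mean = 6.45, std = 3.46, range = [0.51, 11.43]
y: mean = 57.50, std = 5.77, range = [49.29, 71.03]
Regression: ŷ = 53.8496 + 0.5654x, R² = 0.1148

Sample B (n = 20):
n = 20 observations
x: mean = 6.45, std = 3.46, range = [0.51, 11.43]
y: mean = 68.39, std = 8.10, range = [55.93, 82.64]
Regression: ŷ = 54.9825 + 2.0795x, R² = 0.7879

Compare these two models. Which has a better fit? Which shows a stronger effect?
Model B has the better fit (R² = 0.7879 vs 0.1148). Model B shows the stronger effect (|β₁| = 2.0795 vs 0.5654).

Model Comparison:

Which explains more variance? (R²)
- Model A: R² = 0.1148 → 11.48% of variance in test score explained
- Model B: R² = 0.7879 → 78.79% of variance in test score explained
- 0.7879 > 0.1148 → Model B has the better fit

Which has the larger per-hour effect? (|β₁|)
- Model A: β₁ = 0.5654 → predicted test score rises 0.5654 points per additional hour of study time
- Model B: β₁ = 2.0795 → predicted test score rises 2.0795 points per additional hour of study time
- |0.5654| < |2.0795| → Model B shows the stronger marginal effect

Notes:
- The two samples could reflect different populations, time periods, or measurement quality.
- R² measures how tightly points cluster around the line; β₁ measures how steep the line is — they answer different questions.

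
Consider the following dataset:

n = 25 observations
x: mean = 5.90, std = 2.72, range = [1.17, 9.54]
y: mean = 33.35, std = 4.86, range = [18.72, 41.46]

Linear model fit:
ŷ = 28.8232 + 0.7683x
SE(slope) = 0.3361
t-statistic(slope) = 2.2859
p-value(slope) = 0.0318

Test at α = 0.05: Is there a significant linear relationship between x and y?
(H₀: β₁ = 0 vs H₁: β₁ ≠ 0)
p-value = 0.0318 < α = 0.05, so we reject H₀. The relationship is significant.

Hypothesis test for the slope coefficient:

H₀: β₁ = 0 (no linear relationship)
H₁: β₁ ≠ 0 (linear relationship exists)

Test statistic: t = β̂₁ / SE(β̂₁) = 0.7683 / 0.3361 = 2.2859

p = 0.0318: how often a slope estimate this far from 0 (in SE units) would arise by chance if β₁ were truly 0.

Decision rule: reject H₀ if p-value < α.
p-value = 0.0318 < α = 0.05 → reject H₀.

Conclusion: the linear association between x and y is significant at the 5% level.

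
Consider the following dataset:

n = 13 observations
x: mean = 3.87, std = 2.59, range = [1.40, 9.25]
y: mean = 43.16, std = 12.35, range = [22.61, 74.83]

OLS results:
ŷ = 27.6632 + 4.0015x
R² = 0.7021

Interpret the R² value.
R² = 0.7021 means 70.21% of the variation in y is explained by the linear relationship with x. This indicates a strong fit.

R² (coefficient of determination) measures the proportion of variance in y explained by the regression model.

Here R² = 0.7021:
- Explained: 70.21% of the variation in y
- Unexplained (residual): 100% − 70.21% = 29.79%
- Rule of thumb (below 0.3 weak; 0.3 to below 0.7 moderate; 0.7 and above strong) → strong

Calculation: R² = 1 − (SS_res / SS_tot), where SS_res is the sum of squared residuals and SS_tot the total sum of squares.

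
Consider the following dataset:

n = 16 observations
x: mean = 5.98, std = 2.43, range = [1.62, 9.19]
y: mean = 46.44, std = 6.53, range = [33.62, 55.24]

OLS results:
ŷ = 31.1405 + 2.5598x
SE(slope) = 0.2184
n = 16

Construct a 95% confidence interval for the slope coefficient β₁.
The 95% CI for β₁ is (2.0914, 3.0282)

Confidence interval for the slope:

The 95% CI for β₁ is: β̂₁ ± t*(α/2, n-2) × SE(β̂₁)

Step 1: Find critical t-value
- Confidence level = 0.95
- Degrees of freedom = n - 2 = 16 - 2 = 14
- t*(α/2, 14) = 2.1448

Step 2: Calculate margin of error
Margin = 2.1448 × 0.2184 = 0.4684

Step 3: Construct interval
CI = 2.5598 ± 0.4684
CI = (2.0914, 3.0282)

Interpretation: each one-unit increase in x is associated with a change in mean y of between 2.0914 and 3.0282, with 95% confidence.
Both endpoints are positive, so the data support a genuinely positive slope at this confidence level.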